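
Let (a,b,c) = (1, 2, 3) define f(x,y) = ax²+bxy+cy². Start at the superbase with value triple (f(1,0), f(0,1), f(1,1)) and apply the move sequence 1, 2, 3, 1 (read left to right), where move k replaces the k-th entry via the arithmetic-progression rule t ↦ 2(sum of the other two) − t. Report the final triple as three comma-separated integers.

start (1,3,6) = (f(1,0),f(0,1),f(1,1))
replace slot 1: 2·(3+6) − 1 = 17 → (17,3,6)
replace slot 2: 2·(17+6) − 3 = 43 → (17,43,6)
replace slot 3: 2·(17+43) − 6 = 114 → (17,43,114)
replace slot 1: 2·(43+114) − 17 = 297 → (297,43,114)

297,43,114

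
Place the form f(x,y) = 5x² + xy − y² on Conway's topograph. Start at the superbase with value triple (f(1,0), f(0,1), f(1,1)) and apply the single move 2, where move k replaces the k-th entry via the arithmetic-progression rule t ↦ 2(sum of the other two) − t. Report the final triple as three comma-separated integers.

start (5,-1,5) = (f(1,0),f(0,1),f(1,1))
replace slot 2: 2·(5+5) − (-1) = 21 → (5,21,5)

5,21,5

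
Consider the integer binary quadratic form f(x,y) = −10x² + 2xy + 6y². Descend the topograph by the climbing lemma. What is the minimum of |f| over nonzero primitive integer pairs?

descent: ρ → (6,10,-6)  [lands on river]
river: ρ → (-6,14,2)
river: ρ → (2,14,-6)
river: ρ → (-6,10,6)
river: ρ → (6,14,-2)
river: ρ → (-2,14,6)
closes: descent 1, river 6
min |a| on river = 2

2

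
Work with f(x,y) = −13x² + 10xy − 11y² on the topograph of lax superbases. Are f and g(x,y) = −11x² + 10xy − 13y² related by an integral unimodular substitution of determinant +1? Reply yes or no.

D₁ = -472, D₂ = -472
f is negative-definite; reduce −f:
−f: flip: (13,-10,11)→(11,10,13)
−f: reduced (well bottom): (11,10,13) with a≤c, −a<b≤a
flip sign back: reduced form of f is (-11,-10,-13)
g is negative-definite; reduce −g:
−g: reduced (well bottom): (11,-10,13) with a≤c, −a<b≤a
flip sign back: reduced form of g is (-11,10,-13)
reduced forms (-11, -10, -13) vs (-11, 10, -13) ⇒ inequivalent

no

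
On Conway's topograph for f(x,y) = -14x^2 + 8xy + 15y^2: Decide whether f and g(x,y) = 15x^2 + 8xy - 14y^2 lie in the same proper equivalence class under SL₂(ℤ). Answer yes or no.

D₁ = 904, D₂ = 904
river cycle of f (length 10): (15, 22, -7), (-7, 20, 18), (18, 16, -9), (-9, 20, 14), (14, 8, -15), (-15, 22, 7), (7, 20, -18), (-18, 16, 9), (9, 20, -14), (-14, 8, 15)
river cycle of g (length 10): (-14, 20, 9), (9, 16, -18), (-18, 20, 7), (7, 22, -15), (-15, 8, 14), (14, 20, -9), (-9, 16, 18), (18, 20, -7), (-7, 22, 15), (15, 8, -14)
cycles differ ⇒ inequivalent

no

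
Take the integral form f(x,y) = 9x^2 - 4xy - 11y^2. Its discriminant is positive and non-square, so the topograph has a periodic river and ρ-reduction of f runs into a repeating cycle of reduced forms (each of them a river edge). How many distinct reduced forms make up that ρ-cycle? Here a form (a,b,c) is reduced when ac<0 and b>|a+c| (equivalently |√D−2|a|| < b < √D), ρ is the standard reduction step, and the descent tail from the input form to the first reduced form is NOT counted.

D = 412, ⌊√D⌋ = 20
descent: ρ → (-11,4,9)  [lands on river]
river: ρ → (9,14,-6)
river: ρ → (-6,10,13)
river: ρ → (13,16,-3)
river: ρ → (-3,20,1)
river: ρ → (1,20,-3)
river: ρ → (-3,16,13)
river: ρ → (13,10,-6)
river: ρ → (-6,14,9)
river: ρ → (9,4,-11)
river: ρ → (-11,18,2)
river: ρ → (2,18,-11)
ρ-cycle length = 12 (tail of 1 descent step not counted)

12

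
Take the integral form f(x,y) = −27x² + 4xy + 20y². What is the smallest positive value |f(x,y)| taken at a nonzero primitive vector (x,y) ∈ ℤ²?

descent: ρ → (20,36,-11)  [lands on river]
river: ρ → (-11,30,29)
river: ρ → (29,28,-12)
river: ρ → (-12,44,5)
river: ρ → (5,46,-3)
river: ρ → (-3,44,20)
closes: descent 1, river 6
min |a| on river = 3

3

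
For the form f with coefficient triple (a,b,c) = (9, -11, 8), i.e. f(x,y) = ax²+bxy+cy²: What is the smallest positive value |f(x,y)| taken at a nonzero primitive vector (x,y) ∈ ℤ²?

translate: b→7 (≡-11 mod 18), so (9,-11,8)→(9,7,6)
flip: (9,7,6)→(6,-7,9)
translate: b→5 (≡-7 mod 12), so (6,-7,9)→(6,5,8)
reduced (well bottom): (6,5,8) with a≤c, −a<b≤a
well minimum = a = 6

6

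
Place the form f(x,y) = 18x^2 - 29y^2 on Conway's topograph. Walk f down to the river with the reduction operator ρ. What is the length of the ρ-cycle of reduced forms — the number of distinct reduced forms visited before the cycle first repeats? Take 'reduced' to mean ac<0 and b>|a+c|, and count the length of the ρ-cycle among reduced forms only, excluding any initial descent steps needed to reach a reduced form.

D = 2088, ⌊√D⌋ = 45
descent: ρ → (-29,0,18)
descent: ρ → (18,36,-11)  [lands on river]
river: ρ → (-11,30,27)
river: ρ → (27,24,-14)
river: ρ → (-14,32,19)
river: ρ → (19,44,-2)
river: ρ → (-2,44,19)
river: ρ → (19,32,-14)
river: ρ → (-14,24,27)
river: ρ → (27,30,-11)
river: ρ → (-11,36,18)
ρ-cycle length = 10 (tail of 2 descent steps not counted)

10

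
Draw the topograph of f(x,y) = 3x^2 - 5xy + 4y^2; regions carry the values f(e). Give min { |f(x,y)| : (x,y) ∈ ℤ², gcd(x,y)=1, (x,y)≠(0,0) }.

translate: b→1 (≡-5 mod 6), so (3,-5,4)→(3,1,2)
flip: (3,1,2)→(2,-1,3)
reduced (well bottom): (2,-1,3) with a≤c, −a<b≤a
well minimum = a = 2

2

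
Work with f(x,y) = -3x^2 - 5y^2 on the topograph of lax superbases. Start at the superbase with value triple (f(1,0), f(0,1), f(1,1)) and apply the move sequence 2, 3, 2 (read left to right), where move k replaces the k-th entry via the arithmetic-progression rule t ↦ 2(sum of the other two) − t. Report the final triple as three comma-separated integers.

start (-3,-5,-8) = (f(1,0),f(0,1),f(1,1))
replace slot 2: 2·((-3)+(-8)) − (-5) = -17 → (-3,-17,-8)
replace slot 3: 2·((-3)+(-17)) − (-8) = -32 → (-3,-17,-32)
replace slot 2: 2·((-3)+(-32)) − (-17) = -53 → (-3,-53,-32)

-3,-53,-32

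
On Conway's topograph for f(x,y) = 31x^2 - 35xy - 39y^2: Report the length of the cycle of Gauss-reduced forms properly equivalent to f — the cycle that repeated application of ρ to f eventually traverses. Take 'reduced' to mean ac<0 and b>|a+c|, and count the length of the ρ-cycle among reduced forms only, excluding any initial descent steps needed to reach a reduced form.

D = 6061, ⌊√D⌋ = 77
descent: ρ → (-39,35,31)  [lands on river]
river: ρ → (31,27,-43)
river: ρ → (-43,59,15)
river: ρ → (15,61,-39)
river: ρ → (-39,17,37)
river: ρ → (37,57,-19)
river: ρ → (-19,57,37)
river: ρ → (37,17,-39)
river: ρ → (-39,61,15)
river: ρ → (15,59,-43)
river: ρ → (-43,27,31)
river: ρ → (31,35,-39)
river: ρ → (-39,43,27)
river: ρ → (27,65,-17)
river: ρ → (-17,71,15)
river: ρ → (15,49,-61)
river: ρ → (-61,73,3)
river: ρ → (3,77,-11)
river: ρ → (-11,77,3)
river: ρ → (3,73,-61)
river: ρ → (-61,49,15)
river: ρ → (15,71,-17)
river: ρ → (-17,65,27)
river: ρ → (27,43,-39)
ρ-cycle length = 24 (tail of 1 descent step not counted)

24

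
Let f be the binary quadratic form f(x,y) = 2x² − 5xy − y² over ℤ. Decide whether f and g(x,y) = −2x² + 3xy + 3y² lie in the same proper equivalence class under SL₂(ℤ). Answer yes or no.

D₁ = 33, D₂ = 33
river cycle of f (length 4): (-1, 5, 2), (2, 3, -3), (-3, 3, 2), (2, 5, -1)
river cycle of g (length 4): (3, 3, -2), (-2, 5, 1), (1, 5, -2), (-2, 3, 3)
cycles differ ⇒ inequivalent

no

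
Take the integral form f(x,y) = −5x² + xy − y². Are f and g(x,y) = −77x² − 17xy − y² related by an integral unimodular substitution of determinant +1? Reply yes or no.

D₁ = -19, D₂ = -19
f is negative-definite; reduce −f:
−f: flip: (5,-1,1)→(1,1,5)
−f: reduced (well bottom): (1,1,5) with a≤c, −a<b≤a
flip sign back: reduced form of f is (-1,-1,-5)
g is negative-definite; reduce −g:
−g: flip: (77,17,1)→(1,-17,77)
−g: translate: b→1 (≡-17 mod 2), so (1,-17,77)→(1,1,5)
−g: reduced (well bottom): (1,1,5) with a≤c, −a<b≤a
flip sign back: reduced form of g is (-1,-1,-5)
reduced forms (-1, -1, -5) vs (-1, -1, -5) ⇒ equivalent

yes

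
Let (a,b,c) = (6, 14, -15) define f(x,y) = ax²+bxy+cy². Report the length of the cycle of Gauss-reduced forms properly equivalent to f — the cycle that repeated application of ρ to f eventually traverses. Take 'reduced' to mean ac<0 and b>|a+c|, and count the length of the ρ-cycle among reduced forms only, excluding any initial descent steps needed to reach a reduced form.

D = 556, ⌊√D⌋ = 23
river: ρ → (-15,16,5)
river: ρ → (5,14,-18)
river: ρ → (-18,22,1)
river: ρ → (1,22,-18)
river: ρ → (-18,14,5)
river: ρ → (5,16,-15)
river: ρ → (-15,14,6)
river: ρ → (6,22,-3)
river: ρ → (-3,20,13)
river: ρ → (13,6,-10)
river: ρ → (-10,14,9)
river: ρ → (9,22,-2)
river: ρ → (-2,22,9)
river: ρ → (9,14,-10)
river: ρ → (-10,6,13)
river: ρ → (13,20,-3)
river: ρ → (-3,22,6)
river: ρ → (6,14,-15)
ρ-cycle length = 18 (tail of 0 descent steps not counted)

18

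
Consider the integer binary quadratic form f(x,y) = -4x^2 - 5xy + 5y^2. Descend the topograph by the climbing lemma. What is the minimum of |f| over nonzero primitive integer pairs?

descent: ρ → (5,5,-4)  [lands on river]
river: ρ → (-4,3,6)
river: ρ → (6,9,-1)
river: ρ → (-1,9,6)
river: ρ → (6,3,-4)
river: ρ → (-4,5,5)
closes: descent 1, river 6
min |a| on river = 1

1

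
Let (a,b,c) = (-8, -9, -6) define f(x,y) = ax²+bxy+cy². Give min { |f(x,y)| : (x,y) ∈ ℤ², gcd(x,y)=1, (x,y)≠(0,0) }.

translate: b→-7 (≡9 mod 16), so (8,9,6)→(8,-7,5)
flip: (8,-7,5)→(5,7,8)
translate: b→-3 (≡7 mod 10), so (5,7,8)→(5,-3,6)
reduced (well bottom): (5,-3,6) with a≤c, −a<b≤a
well minimum |f| = |-5| = 5 (negative-definite)

5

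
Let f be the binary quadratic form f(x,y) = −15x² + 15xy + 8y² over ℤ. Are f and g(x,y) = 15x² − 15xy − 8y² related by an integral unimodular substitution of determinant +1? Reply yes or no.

D₁ = 705, D₂ = 705
river cycle of f (length 14): (8, 17, -13), (-13, 9, 12), (12, 15, -10), (-10, 25, 2), (2, 23, -22), (-22, 21, 3), (3, 21, -22), (-22, 23, 2), (2, 25, -10), (-10, 15, 12), … (4 more)
river cycle of g (length 14): (-8, 15, 15), (15, 15, -8), (-8, 17, 13), (13, 9, -12), (-12, 15, 10), (10, 25, -2), (-2, 23, 22), (22, 21, -3), (-3, 21, 22), (22, 23, -2), … (4 more)
cycles differ ⇒ inequivalent

no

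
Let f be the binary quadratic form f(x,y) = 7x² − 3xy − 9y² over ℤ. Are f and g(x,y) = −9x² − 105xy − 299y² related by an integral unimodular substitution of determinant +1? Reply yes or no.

D₁ = 261, D₂ = 261
river cycle of f (length 8): (-9, 3, 7), (7, 11, -5), (-5, 9, 9), (9, 9, -5), (-5, 11, 7), (7, 3, -9), (-9, 15, 1), (1, 15, -9)
river cycle of g (length 8): (-9, 3, 7), (7, 11, -5), (-5, 9, 9), (9, 9, -5), (-5, 11, 7), (7, 3, -9), (-9, 15, 1), (1, 15, -9)
cycles coincide ⇒ equivalent

yes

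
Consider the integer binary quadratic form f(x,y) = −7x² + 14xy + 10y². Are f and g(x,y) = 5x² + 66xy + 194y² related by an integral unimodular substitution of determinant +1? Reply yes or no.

D₁ = 476, D₂ = 476
river cycle of f (length 8): (10, 6, -11), (-11, 16, 5), (5, 14, -14), (-14, 14, 5), (5, 16, -11), (-11, 6, 10), (10, 14, -7), (-7, 14, 10)
river cycle of g (length 8): (5, 16, -11), (-11, 6, 10), (10, 14, -7), (-7, 14, 10), (10, 6, -11), (-11, 16, 5), (5, 14, -14), (-14, 14, 5)
cycles coincide ⇒ equivalent

yes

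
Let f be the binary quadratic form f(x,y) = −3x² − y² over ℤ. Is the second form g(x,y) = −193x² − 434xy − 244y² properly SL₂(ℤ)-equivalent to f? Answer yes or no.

D₁ = -12, D₂ = -12
f is negative-definite; reduce −f:
−f: flip: (3,0,1)→(1,0,3)
−f: reduced (well bottom): (1,0,3) with a≤c, −a<b≤a
flip sign back: reduced form of f is (-1,0,-3)
g is negative-definite; reduce −g:
−g: translate: b→48 (≡434 mod 386), so (193,434,244)→(193,48,3)
−g: flip: (193,48,3)→(3,-48,193)
−g: translate: b→0 (≡-48 mod 6), so (3,-48,193)→(3,0,1)
−g: flip: (3,0,1)→(1,0,3)
−g: reduced (well bottom): (1,0,3) with a≤c, −a<b≤a
flip sign back: reduced form of g is (-1,0,-3)
reduced forms (-1, 0, -3) vs (-1, 0, -3) ⇒ equivalent

yes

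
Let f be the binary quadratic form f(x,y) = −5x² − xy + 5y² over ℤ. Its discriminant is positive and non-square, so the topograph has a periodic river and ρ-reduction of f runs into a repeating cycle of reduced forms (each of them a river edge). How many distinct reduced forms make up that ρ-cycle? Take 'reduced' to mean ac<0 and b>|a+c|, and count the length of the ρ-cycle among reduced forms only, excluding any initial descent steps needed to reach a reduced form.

D = 101, ⌊√D⌋ = 10
descent: ρ → (5,1,-5)  [lands on river]
river: ρ → (-5,9,1)
river: ρ → (1,9,-5)
river: ρ → (-5,1,5)
river: ρ → (5,9,-1)
river: ρ → (-1,9,5)
ρ-cycle length = 6 (tail of 1 descent step not counted)

6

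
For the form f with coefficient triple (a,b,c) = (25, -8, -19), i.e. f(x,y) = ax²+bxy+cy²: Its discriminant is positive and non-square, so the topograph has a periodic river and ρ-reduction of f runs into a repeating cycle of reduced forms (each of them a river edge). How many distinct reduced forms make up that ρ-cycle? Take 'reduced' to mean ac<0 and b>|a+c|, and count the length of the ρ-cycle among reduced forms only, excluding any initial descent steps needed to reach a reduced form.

D = 1964, ⌊√D⌋ = 44
descent: ρ → (-19,8,25)  [lands on river]
river: ρ → (25,42,-2)
river: ρ → (-2,42,25)
river: ρ → (25,8,-19)
river: ρ → (-19,30,14)
river: ρ → (14,26,-23)
river: ρ → (-23,20,17)
river: ρ → (17,14,-26)
river: ρ → (-26,38,5)
river: ρ → (5,42,-10)
river: ρ → (-10,38,13)
river: ρ → (13,40,-7)
river: ρ → (-7,44,1)
river: ρ → (1,44,-7)
river: ρ → (-7,40,13)
river: ρ → (13,38,-10)
river: ρ → (-10,42,5)
river: ρ → (5,38,-26)
river: ρ → (-26,14,17)
river: ρ → (17,20,-23)
river: ρ → (-23,26,14)
river: ρ → (14,30,-19)
ρ-cycle length = 22 (tail of 1 descent step not counted)

22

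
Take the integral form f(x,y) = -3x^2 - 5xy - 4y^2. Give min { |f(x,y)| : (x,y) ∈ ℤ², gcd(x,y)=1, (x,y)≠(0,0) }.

translate: b→-1 (≡5 mod 6), so (3,5,4)→(3,-1,2)
flip: (3,-1,2)→(2,1,3)
reduced (well bottom): (2,1,3) with a≤c, −a<b≤a
well minimum |f| = |-2| = 2 (negative-definite)

2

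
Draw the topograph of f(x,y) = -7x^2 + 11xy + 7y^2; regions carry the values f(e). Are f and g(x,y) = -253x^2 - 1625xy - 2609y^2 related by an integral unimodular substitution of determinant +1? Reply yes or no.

D₁ = 317, D₂ = 317
river cycle of f (length 6): (7, 17, -1), (-1, 17, 7), (7, 11, -7), (-7, 17, 1), (1, 17, -7), (-7, 11, 7)
river cycle of g (length 6): (7, 17, -1), (-1, 17, 7), (7, 11, -7), (-7, 17, 1), (1, 17, -7), (-7, 11, 7)
cycles coincide ⇒ equivalent

yes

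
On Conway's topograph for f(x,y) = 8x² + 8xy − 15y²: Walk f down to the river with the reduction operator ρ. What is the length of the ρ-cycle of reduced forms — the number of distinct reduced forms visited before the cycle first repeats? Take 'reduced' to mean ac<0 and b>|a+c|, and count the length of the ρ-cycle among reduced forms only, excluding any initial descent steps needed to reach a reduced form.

D = 544, ⌊√D⌋ = 23
river: ρ → (-15,22,1)
river: ρ → (1,22,-15)
river: ρ → (-15,8,8)
river: ρ → (8,8,-15)
ρ-cycle length = 4 (tail of 0 descent steps not counted)

4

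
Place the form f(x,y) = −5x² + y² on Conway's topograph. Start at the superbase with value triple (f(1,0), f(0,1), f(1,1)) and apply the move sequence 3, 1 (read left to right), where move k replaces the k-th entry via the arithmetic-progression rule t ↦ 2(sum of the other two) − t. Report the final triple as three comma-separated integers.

start (-5,1,-4) = (f(1,0),f(0,1),f(1,1))
replace slot 3: 2·((-5)+1) − (-4) = -4 → (-5,1,-4)
replace slot 1: 2·(1+(-4)) − (-5) = -1 → (-1,1,-4)

-1,1,-4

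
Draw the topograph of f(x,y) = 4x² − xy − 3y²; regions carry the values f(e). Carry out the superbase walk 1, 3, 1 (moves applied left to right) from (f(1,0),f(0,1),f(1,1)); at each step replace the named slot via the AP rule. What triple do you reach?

start (4,-3,0) = (f(1,0),f(0,1),f(1,1))
replace slot 1: 2·((-3)+0) − 4 = -10 → (-10,-3,0)
replace slot 3: 2·((-10)+(-3)) − 0 = -26 → (-10,-3,-26)
replace slot 1: 2·((-3)+(-26)) − (-10) = -48 → (-48,-3,-26)

-48,-3,-26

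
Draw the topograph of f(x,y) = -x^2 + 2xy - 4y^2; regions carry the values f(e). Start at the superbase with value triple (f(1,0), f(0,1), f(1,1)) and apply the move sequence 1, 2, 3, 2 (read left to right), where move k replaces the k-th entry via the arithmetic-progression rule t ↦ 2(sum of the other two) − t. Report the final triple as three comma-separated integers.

start (-1,-4,-3) = (f(1,0),f(0,1),f(1,1))
replace slot 1: 2·((-4)+(-3)) − (-1) = -13 → (-13,-4,-3)
replace slot 2: 2·((-13)+(-3)) − (-4) = -28 → (-13,-28,-3)
replace slot 3: 2·((-13)+(-28)) − (-3) = -79 → (-13,-28,-79)
replace slot 2: 2·((-13)+(-79)) − (-28) = -156 → (-13,-156,-79)

-13,-156,-79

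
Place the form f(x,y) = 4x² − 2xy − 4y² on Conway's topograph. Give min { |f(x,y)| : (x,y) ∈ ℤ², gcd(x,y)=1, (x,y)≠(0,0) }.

descent: ρ → (-4,2,4)  [lands on river]
river: ρ → (4,6,-2)
river: ρ → (-2,6,4)
river: ρ → (4,2,-4)
river: ρ → (-4,6,2)
river: ρ → (2,6,-4)
closes: descent 1, river 6
min |a| on river = 2

2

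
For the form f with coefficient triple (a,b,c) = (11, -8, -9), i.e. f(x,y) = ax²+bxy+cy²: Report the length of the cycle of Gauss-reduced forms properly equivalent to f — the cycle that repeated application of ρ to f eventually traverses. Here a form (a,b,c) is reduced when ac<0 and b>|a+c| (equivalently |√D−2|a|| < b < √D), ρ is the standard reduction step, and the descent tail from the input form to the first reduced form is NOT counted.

D = 460, ⌊√D⌋ = 21
descent: ρ → (-9,8,11)  [lands on river]
river: ρ → (11,14,-6)
river: ρ → (-6,10,15)
river: ρ → (15,20,-1)
river: ρ → (-1,20,15)
river: ρ → (15,10,-6)
river: ρ → (-6,14,11)
river: ρ → (11,8,-9)
river: ρ → (-9,10,10)
river: ρ → (10,10,-9)
ρ-cycle length = 10 (tail of 1 descent step not counted)

10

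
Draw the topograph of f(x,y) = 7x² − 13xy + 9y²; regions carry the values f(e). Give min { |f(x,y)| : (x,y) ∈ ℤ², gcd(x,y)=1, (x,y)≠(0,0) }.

translate: b→1 (≡-13 mod 14), so (7,-13,9)→(7,1,3)
flip: (7,1,3)→(3,-1,7)
reduced (well bottom): (3,-1,7) with a≤c, −a<b≤a
well minimum = a = 3

3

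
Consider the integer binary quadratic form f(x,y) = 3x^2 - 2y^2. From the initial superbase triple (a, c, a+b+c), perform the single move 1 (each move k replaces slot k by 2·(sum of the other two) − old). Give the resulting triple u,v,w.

start (3,-2,1) = (f(1,0),f(0,1),f(1,1))
replace slot 1: 2·((-2)+1) − 3 = -5 → (-5,-2,1)

-5,-2,1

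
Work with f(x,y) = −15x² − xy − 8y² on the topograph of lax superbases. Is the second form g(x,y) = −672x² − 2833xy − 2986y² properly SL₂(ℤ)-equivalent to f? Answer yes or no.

D₁ = -479, D₂ = -479
f is negative-definite; reduce −f:
−f: flip: (15,1,8)→(8,-1,15)
−f: reduced (well bottom): (8,-1,15) with a≤c, −a<b≤a
flip sign back: reduced form of f is (-8,1,-15)
g is negative-definite; reduce −g:
−g: translate: b→145 (≡2833 mod 1344), so (672,2833,2986)→(672,145,8)
−g: flip: (672,145,8)→(8,-145,672)
−g: translate: b→-1 (≡-145 mod 16), so (8,-145,672)→(8,-1,15)
−g: reduced (well bottom): (8,-1,15) with a≤c, −a<b≤a
flip sign back: reduced form of g is (-8,1,-15)
reduced forms (-8, 1, -15) vs (-8, 1, -15) ⇒ equivalent

yes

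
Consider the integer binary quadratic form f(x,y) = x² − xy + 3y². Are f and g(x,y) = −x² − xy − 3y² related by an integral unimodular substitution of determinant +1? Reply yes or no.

D₁ = -11, D₂ = -11
f: translate: b→1 (≡-1 mod 2), so (1,-1,3)→(1,1,3)
f: reduced (well bottom): (1,1,3) with a≤c, −a<b≤a
g is negative-definite; reduce −g:
−g: reduced (well bottom): (1,1,3) with a≤c, −a<b≤a
flip sign back: reduced form of g is (-1,-1,-3)
reduced forms (1, 1, 3) vs (-1, -1, -3) ⇒ inequivalent

no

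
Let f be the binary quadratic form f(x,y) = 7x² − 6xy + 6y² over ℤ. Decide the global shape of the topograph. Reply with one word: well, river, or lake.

D = b²−4ac = (-6)² − 4·7·6 = -132
D < 0 ⇒ definite ⇒ every region one sign ⇒ single well

well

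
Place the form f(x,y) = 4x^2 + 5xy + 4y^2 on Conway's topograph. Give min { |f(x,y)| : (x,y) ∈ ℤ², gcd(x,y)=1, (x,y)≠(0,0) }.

translate: b→-3 (≡5 mod 8), so (4,5,4)→(4,-3,3)
flip: (4,-3,3)→(3,3,4)
reduced (well bottom): (3,3,4) with a≤c, −a<b≤a
well minimum = a = 3

3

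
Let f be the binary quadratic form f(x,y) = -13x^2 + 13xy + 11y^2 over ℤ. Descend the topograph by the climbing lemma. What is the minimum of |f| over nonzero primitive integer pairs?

river: ρ → (11,9,-15)
river: ρ → (-15,21,5)
river: ρ → (5,19,-19)
river: ρ → (-19,19,5)
river: ρ → (5,21,-15)
river: ρ → (-15,9,11)
river: ρ → (11,13,-13)
river: ρ → (-13,13,11)
closes: descent 0, river 8
min |a| on river = 5

5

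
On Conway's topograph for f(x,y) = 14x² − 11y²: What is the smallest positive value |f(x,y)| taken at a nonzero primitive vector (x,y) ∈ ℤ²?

descent: ρ → (-11,22,3)  [lands on river]
river: ρ → (3,20,-18)
river: ρ → (-18,16,5)
river: ρ → (5,24,-2)
river: ρ → (-2,24,5)
river: ρ → (5,16,-18)
river: ρ → (-18,20,3)
river: ρ → (3,22,-11)
closes: descent 1, river 8
min |a| on river = 2

2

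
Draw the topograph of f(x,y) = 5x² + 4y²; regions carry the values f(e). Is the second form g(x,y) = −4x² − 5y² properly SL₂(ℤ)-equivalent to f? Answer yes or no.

D₁ = -80, D₂ = -80
f: flip: (5,0,4)→(4,0,5)
f: reduced (well bottom): (4,0,5) with a≤c, −a<b≤a
g is negative-definite; reduce −g:
−g: reduced (well bottom): (4,0,5) with a≤c, −a<b≤a
flip sign back: reduced form of g is (-4,0,-5)
reduced forms (4, 0, 5) vs (-4, 0, -5) ⇒ inequivalent

no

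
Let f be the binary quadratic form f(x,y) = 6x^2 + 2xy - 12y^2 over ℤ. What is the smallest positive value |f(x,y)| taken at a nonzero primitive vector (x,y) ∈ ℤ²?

descent: ρ → (-12,-2,6)
descent: ρ → (6,14,-4)  [lands on river]
river: ρ → (-4,10,12)
river: ρ → (12,14,-2)
river: ρ → (-2,14,12)
river: ρ → (12,10,-4)
river: ρ → (-4,14,6)
river: ρ → (6,10,-8)
river: ρ → (-8,6,8)
river: ρ → (8,10,-6)
river: ρ → (-6,14,4)
river: ρ → (4,10,-12)
river: ρ → (-12,14,2)
river: ρ → (2,14,-12)
river: ρ → (-12,10,4)
river: ρ → (4,14,-6)
river: ρ → (-6,10,8)
river: ρ → (8,6,-8)
river: ρ → (-8,10,6)
closes: descent 2, river 18
min |a| on river = 2

2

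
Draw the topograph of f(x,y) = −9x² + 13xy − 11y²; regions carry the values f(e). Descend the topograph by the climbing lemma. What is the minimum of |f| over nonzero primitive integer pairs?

translate: b→5 (≡-13 mod 18), so (9,-13,11)→(9,5,7)
flip: (9,5,7)→(7,-5,9)
reduced (well bottom): (7,-5,9) with a≤c, −a<b≤a
well minimum |f| = |-7| = 7 (negative-definite)

7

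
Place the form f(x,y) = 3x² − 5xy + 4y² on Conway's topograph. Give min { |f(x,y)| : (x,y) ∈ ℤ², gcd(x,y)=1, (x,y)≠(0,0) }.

translate: b→1 (≡-5 mod 6), so (3,-5,4)→(3,1,2)
flip: (3,1,2)→(2,-1,3)
reduced (well bottom): (2,-1,3) with a≤c, −a<b≤a
well minimum = a = 2

2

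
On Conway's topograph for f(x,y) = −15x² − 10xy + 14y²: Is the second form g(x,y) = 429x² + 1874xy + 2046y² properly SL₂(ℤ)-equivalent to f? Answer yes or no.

D₁ = 940, D₂ = 940
river cycle of f (length 6): (14, 10, -15), (-15, 20, 9), (9, 16, -19), (-19, 22, 6), (6, 26, -11), (-11, 18, 14)
river cycle of g (length 6): (14, 10, -15), (-15, 20, 9), (9, 16, -19), (-19, 22, 6), (6, 26, -11), (-11, 18, 14)
cycles coincide ⇒ equivalent

yes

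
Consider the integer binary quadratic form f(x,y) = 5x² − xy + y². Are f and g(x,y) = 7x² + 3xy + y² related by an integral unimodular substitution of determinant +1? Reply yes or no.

D₁ = -19, D₂ = -19
f: flip: (5,-1,1)→(1,1,5)
f: reduced (well bottom): (1,1,5) with a≤c, −a<b≤a
g: flip: (7,3,1)→(1,-3,7)
g: translate: b→1 (≡-3 mod 2), so (1,-3,7)→(1,1,5)
g: reduced (well bottom): (1,1,5) with a≤c, −a<b≤a
reduced forms (1, 1, 5) vs (1, 1, 5) ⇒ equivalent

yes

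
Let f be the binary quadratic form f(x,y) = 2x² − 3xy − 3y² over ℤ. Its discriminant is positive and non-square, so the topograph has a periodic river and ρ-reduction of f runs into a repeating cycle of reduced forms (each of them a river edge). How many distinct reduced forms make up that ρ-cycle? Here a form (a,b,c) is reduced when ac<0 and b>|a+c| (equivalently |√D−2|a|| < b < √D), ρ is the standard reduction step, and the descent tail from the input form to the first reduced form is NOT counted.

D = 33, ⌊√D⌋ = 5
descent: ρ → (-3,3,2)  [lands on river]
river: ρ → (2,5,-1)
river: ρ → (-1,5,2)
river: ρ → (2,3,-3)
ρ-cycle length = 4 (tail of 1 descent step not counted)

4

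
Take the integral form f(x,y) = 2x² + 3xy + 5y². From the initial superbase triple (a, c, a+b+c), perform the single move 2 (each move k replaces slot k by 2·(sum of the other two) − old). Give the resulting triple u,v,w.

start (2,5,10) = (f(1,0),f(0,1),f(1,1))
replace slot 2: 2·(2+10) − 5 = 19 → (2,19,10)

2,19,10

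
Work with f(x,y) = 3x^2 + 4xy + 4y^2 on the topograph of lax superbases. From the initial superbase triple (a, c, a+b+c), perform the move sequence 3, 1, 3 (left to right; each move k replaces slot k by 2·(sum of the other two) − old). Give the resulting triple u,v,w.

start (3,4,11) = (f(1,0),f(0,1),f(1,1))
replace slot 3: 2·(3+4) − 11 = 3 → (3,4,3)
replace slot 1: 2·(4+3) − 3 = 11 → (11,4,3)
replace slot 3: 2·(11+4) − 3 = 27 → (11,4,27)

11,4,27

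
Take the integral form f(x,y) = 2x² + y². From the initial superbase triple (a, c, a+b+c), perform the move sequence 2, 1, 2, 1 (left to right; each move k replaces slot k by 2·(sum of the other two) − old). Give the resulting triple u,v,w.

start (2,1,3) = (f(1,0),f(0,1),f(1,1))
replace slot 2: 2·(2+3) − 1 = 9 → (2,9,3)
replace slot 1: 2·(9+3) − 2 = 22 → (22,9,3)
replace slot 2: 2·(22+3) − 9 = 41 → (22,41,3)
replace slot 1: 2·(41+3) − 22 = 66 → (66,41,3)

66,41,3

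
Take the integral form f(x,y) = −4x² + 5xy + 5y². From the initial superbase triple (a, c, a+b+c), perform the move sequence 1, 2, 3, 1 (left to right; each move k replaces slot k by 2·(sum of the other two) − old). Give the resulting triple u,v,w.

start (-4,5,6) = (f(1,0),f(0,1),f(1,1))
replace slot 1: 2·(5+6) − (-4) = 26 → (26,5,6)
replace slot 2: 2·(26+6) − 5 = 59 → (26,59,6)
replace slot 3: 2·(26+59) − 6 = 164 → (26,59,164)
replace slot 1: 2·(59+164) − 26 = 420 → (420,59,164)

420,59,164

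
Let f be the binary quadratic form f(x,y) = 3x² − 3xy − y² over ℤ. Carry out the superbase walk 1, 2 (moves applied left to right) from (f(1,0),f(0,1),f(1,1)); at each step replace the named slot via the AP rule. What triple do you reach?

start (3,-1,-1) = (f(1,0),f(0,1),f(1,1))
replace slot 1: 2·((-1)+(-1)) − 3 = -7 → (-7,-1,-1)
replace slot 2: 2·((-7)+(-1)) − (-1) = -15 → (-7,-15,-1)

-7,-15,-1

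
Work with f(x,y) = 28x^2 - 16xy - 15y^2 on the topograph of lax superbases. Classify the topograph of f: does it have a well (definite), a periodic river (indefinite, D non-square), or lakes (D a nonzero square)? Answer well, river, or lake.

D = b²−4ac = (-16)² − 4·28·(-15) = 1936
D = 44² is a perfect square ⇒ form factors over ℤ ⇒ lakes

lake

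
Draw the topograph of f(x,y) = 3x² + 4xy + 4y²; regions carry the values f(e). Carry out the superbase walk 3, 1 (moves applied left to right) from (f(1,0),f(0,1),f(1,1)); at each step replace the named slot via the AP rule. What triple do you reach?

start (3,4,11) = (f(1,0),f(0,1),f(1,1))
replace slot 3: 2·(3+4) − 11 = 3 → (3,4,3)
replace slot 1: 2·(4+3) − 3 = 11 → (11,4,3)

11,4,3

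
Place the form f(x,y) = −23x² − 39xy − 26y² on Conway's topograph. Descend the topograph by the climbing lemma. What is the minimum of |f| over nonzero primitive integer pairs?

translate: b→-7 (≡39 mod 46), so (23,39,26)→(23,-7,10)
flip: (23,-7,10)→(10,7,23)
reduced (well bottom): (10,7,23) with a≤c, −a<b≤a
well minimum |f| = |-10| = 10 (negative-definite)

10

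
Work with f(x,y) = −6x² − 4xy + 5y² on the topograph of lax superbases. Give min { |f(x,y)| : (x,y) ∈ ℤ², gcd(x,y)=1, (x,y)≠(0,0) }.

descent: ρ → (5,4,-6)  [lands on river]
river: ρ → (-6,8,3)
river: ρ → (3,10,-3)
river: ρ → (-3,8,6)
river: ρ → (6,4,-5)
river: ρ → (-5,6,5)
closes: descent 1, river 6
min |a| on river = 3

3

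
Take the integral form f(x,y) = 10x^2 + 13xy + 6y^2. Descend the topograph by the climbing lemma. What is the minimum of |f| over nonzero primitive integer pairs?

translate: b→-7 (≡13 mod 20), so (10,13,6)→(10,-7,3)
flip: (10,-7,3)→(3,7,10)
translate: b→1 (≡7 mod 6), so (3,7,10)→(3,1,6)
reduced (well bottom): (3,1,6) with a≤c, −a<b≤a
well minimum = a = 3

3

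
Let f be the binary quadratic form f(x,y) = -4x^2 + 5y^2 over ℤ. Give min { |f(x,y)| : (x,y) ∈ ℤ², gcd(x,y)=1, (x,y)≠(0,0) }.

descent: ρ → (5,0,-4)
descent: ρ → (-4,8,1)  [lands on river]
river: ρ → (1,8,-4)
closes: descent 2, river 2
min |a| on river = 1

1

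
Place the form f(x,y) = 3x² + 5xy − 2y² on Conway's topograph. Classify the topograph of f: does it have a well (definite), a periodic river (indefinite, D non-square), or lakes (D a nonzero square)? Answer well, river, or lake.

D = b²−4ac = 5² − 4·3·(-2) = 49
D = 7² is a perfect square ⇒ form factors over ℤ ⇒ lakes

lake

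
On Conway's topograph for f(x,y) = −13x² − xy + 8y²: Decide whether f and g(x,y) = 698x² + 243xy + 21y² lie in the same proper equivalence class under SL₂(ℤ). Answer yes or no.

D₁ = 417, D₂ = 417
river cycle of f (length 18): (8, 17, -4), (-4, 15, 12), (12, 9, -7), (-7, 19, 2), (2, 17, -16), (-16, 15, 3), (3, 15, -16), (-16, 17, 2), (2, 19, -7), (-7, 9, 12), … (8 more)
river cycle of g (length 18): (-4, 15, 12), (12, 9, -7), (-7, 19, 2), (2, 17, -16), (-16, 15, 3), (3, 15, -16), (-16, 17, 2), (2, 19, -7), (-7, 9, 12), (12, 15, -4), … (8 more)
cycles coincide ⇒ equivalent

yes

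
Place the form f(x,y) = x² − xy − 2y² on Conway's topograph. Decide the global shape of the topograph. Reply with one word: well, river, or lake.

D = b²−4ac = (-1)² − 4·1·(-2) = 9
D = 3² is a perfect square ⇒ form factors over ℤ ⇒ lakes

lake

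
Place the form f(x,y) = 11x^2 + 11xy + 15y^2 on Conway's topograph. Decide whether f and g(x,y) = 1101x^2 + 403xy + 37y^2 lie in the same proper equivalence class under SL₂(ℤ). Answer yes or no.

D₁ = -539, D₂ = -539
f: reduced (well bottom): (11,11,15) with a≤c, −a<b≤a
g: flip: (1101,403,37)→(37,-403,1101)
g: translate: b→-33 (≡-403 mod 74), so (37,-403,1101)→(37,-33,11)
g: flip: (37,-33,11)→(11,33,37)
g: translate: b→11 (≡33 mod 22), so (11,33,37)→(11,11,15)
g: reduced (well bottom): (11,11,15) with a≤c, −a<b≤a
reduced forms (11, 11, 15) vs (11, 11, 15) ⇒ equivalent

yes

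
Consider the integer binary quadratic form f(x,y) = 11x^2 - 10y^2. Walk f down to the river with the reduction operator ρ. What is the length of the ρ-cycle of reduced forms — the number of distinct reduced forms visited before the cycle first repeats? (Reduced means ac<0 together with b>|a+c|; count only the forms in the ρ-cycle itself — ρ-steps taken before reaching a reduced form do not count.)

D = 440, ⌊√D⌋ = 20
descent: ρ → (-10,20,1)  [lands on river]
river: ρ → (1,20,-10)
ρ-cycle length = 2 (tail of 1 descent step not counted)

2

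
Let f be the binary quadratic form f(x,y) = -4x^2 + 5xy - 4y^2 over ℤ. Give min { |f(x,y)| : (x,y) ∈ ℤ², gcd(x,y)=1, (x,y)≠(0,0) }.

translate: b→3 (≡-5 mod 8), so (4,-5,4)→(4,3,3)
flip: (4,3,3)→(3,-3,4)
translate: b→3 (≡-3 mod 6), so (3,-3,4)→(3,3,4)
reduced (well bottom): (3,3,4) with a≤c, −a<b≤a
well minimum |f| = |-3| = 3 (negative-definite)

3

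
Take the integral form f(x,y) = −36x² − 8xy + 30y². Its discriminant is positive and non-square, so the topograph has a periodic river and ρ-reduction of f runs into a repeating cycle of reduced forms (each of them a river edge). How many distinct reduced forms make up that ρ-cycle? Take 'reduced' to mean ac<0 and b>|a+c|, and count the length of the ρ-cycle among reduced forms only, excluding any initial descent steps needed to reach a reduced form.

D = 4384, ⌊√D⌋ = 66
descent: ρ → (30,8,-36)  [lands on river]
river: ρ → (-36,64,2)
river: ρ → (2,64,-36)
river: ρ → (-36,8,30)
river: ρ → (30,52,-14)
river: ρ → (-14,60,14)
river: ρ → (14,52,-30)
river: ρ → (-30,8,36)
river: ρ → (36,64,-2)
river: ρ → (-2,64,36)
river: ρ → (36,8,-30)
river: ρ → (-30,52,14)
river: ρ → (14,60,-14)
river: ρ → (-14,52,30)
ρ-cycle length = 14 (tail of 1 descent step not counted)

14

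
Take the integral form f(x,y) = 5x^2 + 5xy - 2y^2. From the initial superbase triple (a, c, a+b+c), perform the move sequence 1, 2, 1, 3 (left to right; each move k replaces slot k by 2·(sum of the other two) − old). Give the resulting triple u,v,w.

start (5,-2,8) = (f(1,0),f(0,1),f(1,1))
replace slot 1: 2·((-2)+8) − 5 = 7 → (7,-2,8)
replace slot 2: 2·(7+8) − (-2) = 32 → (7,32,8)
replace slot 1: 2·(32+8) − 7 = 73 → (73,32,8)
replace slot 3: 2·(73+32) − 8 = 202 → (73,32,202)

73,32,202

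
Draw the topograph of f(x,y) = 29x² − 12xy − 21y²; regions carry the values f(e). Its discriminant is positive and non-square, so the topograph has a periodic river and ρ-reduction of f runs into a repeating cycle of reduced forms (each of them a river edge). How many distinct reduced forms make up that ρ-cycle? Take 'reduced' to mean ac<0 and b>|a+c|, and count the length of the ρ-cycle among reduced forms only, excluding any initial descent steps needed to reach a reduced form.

D = 2580, ⌊√D⌋ = 50
descent: ρ → (-21,12,29)  [lands on river]
river: ρ → (29,46,-4)
river: ρ → (-4,50,5)
river: ρ → (5,50,-4)
river: ρ → (-4,46,29)
river: ρ → (29,12,-21)
river: ρ → (-21,30,20)
river: ρ → (20,50,-1)
river: ρ → (-1,50,20)
river: ρ → (20,30,-21)
ρ-cycle length = 10 (tail of 1 descent step not counted)

10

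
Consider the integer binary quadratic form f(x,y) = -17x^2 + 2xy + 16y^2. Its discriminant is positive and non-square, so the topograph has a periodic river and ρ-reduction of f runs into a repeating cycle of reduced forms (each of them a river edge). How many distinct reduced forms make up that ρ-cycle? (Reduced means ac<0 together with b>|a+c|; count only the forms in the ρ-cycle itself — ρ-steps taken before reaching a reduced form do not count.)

D = 1092, ⌊√D⌋ = 33
river: ρ → (16,30,-3)
river: ρ → (-3,30,16)
river: ρ → (16,2,-17)
river: ρ → (-17,32,1)
river: ρ → (1,32,-17)
river: ρ → (-17,2,16)
ρ-cycle length = 6 (tail of 0 descent steps not counted)

6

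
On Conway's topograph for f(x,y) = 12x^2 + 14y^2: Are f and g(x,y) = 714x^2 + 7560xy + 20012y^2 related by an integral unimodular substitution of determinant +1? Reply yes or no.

D₁ = -672, D₂ = -672
f: reduced (well bottom): (12,0,14) with a≤c, −a<b≤a
g: translate: b→420 (≡7560 mod 1428), so (714,7560,20012)→(714,420,62)
g: flip: (714,420,62)→(62,-420,714)
g: translate: b→-48 (≡-420 mod 124), so (62,-420,714)→(62,-48,12)
g: flip: (62,-48,12)→(12,48,62)
g: translate: b→0 (≡48 mod 24), so (12,48,62)→(12,0,14)
g: reduced (well bottom): (12,0,14) with a≤c, −a<b≤a
reduced forms (12, 0, 14) vs (12, 0, 14) ⇒ equivalent

yes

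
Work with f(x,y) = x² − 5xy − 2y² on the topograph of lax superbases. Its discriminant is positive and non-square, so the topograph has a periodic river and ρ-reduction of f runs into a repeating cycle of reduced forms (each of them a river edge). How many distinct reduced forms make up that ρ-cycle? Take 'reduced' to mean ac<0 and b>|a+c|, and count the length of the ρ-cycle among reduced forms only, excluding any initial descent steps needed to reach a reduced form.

D = 33, ⌊√D⌋ = 5
descent: ρ → (-2,5,1)  [lands on river]
river: ρ → (1,5,-2)
river: ρ → (-2,3,3)
river: ρ → (3,3,-2)
ρ-cycle length = 4 (tail of 1 descent step not counted)

4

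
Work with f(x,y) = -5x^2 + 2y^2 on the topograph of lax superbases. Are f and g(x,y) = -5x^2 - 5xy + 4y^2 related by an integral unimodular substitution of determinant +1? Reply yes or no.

D₁ = 40, D₂ = 105
discriminants differ ⇒ not SL₂(ℤ)-equivalent

no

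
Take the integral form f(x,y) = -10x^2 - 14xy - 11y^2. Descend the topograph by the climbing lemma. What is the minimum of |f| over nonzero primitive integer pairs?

translate: b→-6 (≡14 mod 20), so (10,14,11)→(10,-6,7)
flip: (10,-6,7)→(7,6,10)
reduced (well bottom): (7,6,10) with a≤c, −a<b≤a
well minimum |f| = |-7| = 7 (negative-definite)

7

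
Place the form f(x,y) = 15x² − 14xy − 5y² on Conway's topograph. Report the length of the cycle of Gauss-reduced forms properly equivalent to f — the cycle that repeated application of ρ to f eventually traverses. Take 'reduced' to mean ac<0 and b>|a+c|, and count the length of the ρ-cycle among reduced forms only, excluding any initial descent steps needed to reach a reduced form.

D = 496, ⌊√D⌋ = 22
descent: ρ → (-5,14,15)  [lands on river]
river: ρ → (15,16,-4)
river: ρ → (-4,16,15)
river: ρ → (15,14,-5)
river: ρ → (-5,16,12)
river: ρ → (12,8,-9)
river: ρ → (-9,10,11)
river: ρ → (11,12,-8)
river: ρ → (-8,20,3)
river: ρ → (3,22,-1)
river: ρ → (-1,22,3)
river: ρ → (3,20,-8)
river: ρ → (-8,12,11)
river: ρ → (11,10,-9)
river: ρ → (-9,8,12)
river: ρ → (12,16,-5)
ρ-cycle length = 16 (tail of 1 descent step not counted)

16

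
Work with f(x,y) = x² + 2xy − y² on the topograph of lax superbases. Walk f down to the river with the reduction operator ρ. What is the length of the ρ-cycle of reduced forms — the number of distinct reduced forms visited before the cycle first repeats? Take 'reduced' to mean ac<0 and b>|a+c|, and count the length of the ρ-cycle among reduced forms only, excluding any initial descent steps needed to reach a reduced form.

D = 8, ⌊√D⌋ = 2
river: ρ → (-1,2,1)
river: ρ → (1,2,-1)
ρ-cycle length = 2 (tail of 0 descent steps not counted)

2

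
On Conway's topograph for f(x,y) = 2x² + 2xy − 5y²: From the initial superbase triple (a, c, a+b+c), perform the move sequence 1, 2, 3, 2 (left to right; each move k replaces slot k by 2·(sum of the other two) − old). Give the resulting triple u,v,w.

start (2,-5,-1) = (f(1,0),f(0,1),f(1,1))
replace slot 1: 2·((-5)+(-1)) − 2 = -14 → (-14,-5,-1)
replace slot 2: 2·((-14)+(-1)) − (-5) = -25 → (-14,-25,-1)
replace slot 3: 2·((-14)+(-25)) − (-1) = -77 → (-14,-25,-77)
replace slot 2: 2·((-14)+(-77)) − (-25) = -157 → (-14,-157,-77)

-14,-157,-77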